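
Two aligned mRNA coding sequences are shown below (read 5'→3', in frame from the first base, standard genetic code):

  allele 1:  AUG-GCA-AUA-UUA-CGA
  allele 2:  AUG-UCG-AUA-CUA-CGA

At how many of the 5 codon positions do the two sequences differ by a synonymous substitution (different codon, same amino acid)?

1

Codon 1: AUG Met / AUG Met — identical.
Codon 2: GCA Ala / UCG Ser — nonsynonymous.
Codon 3: AUA Ile / AUA Ile — identical.
Codon 4: UUA Leu / CUA Leu — synonymous.
Codon 5: CGA Arg / CGA Arg — identical.
Synonymous differences: 1.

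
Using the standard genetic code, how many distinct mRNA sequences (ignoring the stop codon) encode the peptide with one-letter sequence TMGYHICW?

Thr: 4 codons.
Met: 1 codon.
Gly: 4 codons.
Tyr: 2 codons.
His: 2 codons.
Ile: 3 codons.
Cys: 2 codons.
Trp: 1 codon.
4 × 1 × 4 × 2 × 2 × 3 × 2 × 1 = 384.

384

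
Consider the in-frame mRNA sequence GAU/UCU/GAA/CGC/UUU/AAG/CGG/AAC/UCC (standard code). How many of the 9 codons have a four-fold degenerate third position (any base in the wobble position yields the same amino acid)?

4

Codon 1 GAU (Asp): third position 2-fold.
Codon 2 UCU (Ser): third position 4-fold.
Codon 3 GAA (Glu): third position 2-fold.
Codon 4 CGC (Arg): third position 4-fold.
Codon 5 UUU (Phe): third position 2-fold.
Codon 6 AAG (Lys): third position 2-fold.
Codon 7 CGG (Arg): third position 4-fold.
Codon 8 AAC (Asn): third position 2-fold.
Codon 9 UCC (Ser): third position 4-fold.
Four-fold degenerate third positions: 4.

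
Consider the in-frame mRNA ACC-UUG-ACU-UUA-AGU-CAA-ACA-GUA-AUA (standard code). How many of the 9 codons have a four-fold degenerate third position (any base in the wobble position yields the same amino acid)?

4

Codon 1 ACC (Thr): third position 4-fold.
Codon 2 UUG (Leu): third position 2-fold.
Codon 3 ACU (Thr): third position 4-fold.
Codon 4 UUA (Leu): third position 2-fold.
Codon 5 AGU (Ser): third position 2-fold.
Codon 6 CAA (Gln): third position 2-fold.
Codon 7 ACA (Thr): third position 4-fold.
Codon 8 GUA (Val): third position 4-fold.
Codon 9 AUA (Ile): third position 3-fold.
Four-fold degenerate third positions: 4.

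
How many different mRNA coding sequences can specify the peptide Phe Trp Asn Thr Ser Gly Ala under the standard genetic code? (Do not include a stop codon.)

1536

Phe: 2 codons.
Trp: 1 codon.
Asn: 2 codons.
Thr: 4 codons.
Ser: 6 codons.
Gly: 4 codons.
Ala: 4 codons.
2 × 1 × 2 × 4 × 6 × 4 × 4 = 1536.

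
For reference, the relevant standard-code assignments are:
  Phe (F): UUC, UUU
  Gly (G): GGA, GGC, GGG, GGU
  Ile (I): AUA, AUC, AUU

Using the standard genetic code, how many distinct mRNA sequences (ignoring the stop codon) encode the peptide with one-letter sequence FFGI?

48

Phe: 2 codons.
Phe: 2 codons.
Gly: 4 codons.
Ile: 3 codons.
2 × 2 × 4 × 3 = 48.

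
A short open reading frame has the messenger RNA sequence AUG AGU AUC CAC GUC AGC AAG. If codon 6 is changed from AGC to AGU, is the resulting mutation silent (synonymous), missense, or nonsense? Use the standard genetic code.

silent

Position 18 falls in codon 6: AGC → Ser.
After the substitution the codon is AGU → Ser.
Both encode Ser, so the change is synonymous.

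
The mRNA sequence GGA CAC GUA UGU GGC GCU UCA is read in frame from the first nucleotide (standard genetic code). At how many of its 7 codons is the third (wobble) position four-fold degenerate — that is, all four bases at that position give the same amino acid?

5

Codon 1 GGA (Gly): third position 4-fold.
Codon 2 CAC (His): third position 2-fold.
Codon 3 GUA (Val): third position 4-fold.
Codon 4 UGU (Cys): third position 2-fold.
Codon 5 GGC (Gly): third position 4-fold.
Codon 6 GCU (Ala): third position 4-fold.
Codon 7 UCA (Ser): third position 4-fold.
Four-fold degenerate third positions: 5.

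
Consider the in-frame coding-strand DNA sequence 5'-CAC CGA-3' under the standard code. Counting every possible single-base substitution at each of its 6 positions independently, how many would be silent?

Codon 1 (CAC, His): 1 synonymous substitution.
Codon 2 (CGA, Arg): 4 synonymous substitutions.
Total: 1 + 4 = 5.

5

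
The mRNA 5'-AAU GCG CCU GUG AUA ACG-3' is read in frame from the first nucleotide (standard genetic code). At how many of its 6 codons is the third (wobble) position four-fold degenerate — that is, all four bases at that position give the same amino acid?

Codon 1 AAU (Asn): third position 2-fold.
Codon 2 GCG (Ala): third position 4-fold.
Codon 3 CCU (Pro): third position 4-fold.
Codon 4 GUG (Val): third position 4-fold.
Codon 5 AUA (Ile): third position 3-fold.
Codon 6 ACG (Thr): third position 4-fold.
Four-fold degenerate third positions: 4.

4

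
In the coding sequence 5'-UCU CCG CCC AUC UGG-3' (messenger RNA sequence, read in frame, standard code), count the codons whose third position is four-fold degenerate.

Codon 1 UCU (Ser): third position 4-fold.
Codon 2 CCG (Pro): third position 4-fold.
Codon 3 CCC (Pro): third position 4-fold.
Codon 4 AUC (Ile): third position 3-fold.
Codon 5 UGG (Trp): third position 1-fold.
Four-fold degenerate third positions: 3.

3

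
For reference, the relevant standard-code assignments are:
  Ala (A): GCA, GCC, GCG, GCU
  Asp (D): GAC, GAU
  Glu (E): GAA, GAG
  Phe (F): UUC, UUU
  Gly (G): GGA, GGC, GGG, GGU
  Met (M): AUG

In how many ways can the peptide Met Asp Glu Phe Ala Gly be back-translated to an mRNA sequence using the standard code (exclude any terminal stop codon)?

Met: 1 codon.
Asp: 2 codons.
Glu: 2 codons.
Phe: 2 codons.
Ala: 4 codons.
Gly: 4 codons.
1 × 2 × 2 × 2 × 4 × 4 = 128.

128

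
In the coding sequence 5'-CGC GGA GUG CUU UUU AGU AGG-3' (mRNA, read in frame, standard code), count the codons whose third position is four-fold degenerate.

4

Codon 1 CGC (Arg): third position 4-fold.
Codon 2 GGA (Gly): third position 4-fold.
Codon 3 GUG (Val): third position 4-fold.
Codon 4 CUU (Leu): third position 4-fold.
Codon 5 UUU (Phe): third position 2-fold.
Codon 6 AGU (Ser): third position 2-fold.
Codon 7 AGG (Arg): third position 2-fold.
Four-fold degenerate third positions: 4.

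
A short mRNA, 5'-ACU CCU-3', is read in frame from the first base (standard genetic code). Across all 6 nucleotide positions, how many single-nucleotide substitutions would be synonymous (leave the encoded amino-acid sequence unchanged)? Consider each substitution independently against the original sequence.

6

Codon 1 (ACU, Thr): 3 synonymous substitutions.
Codon 2 (CCU, Pro): 3 synonymous substitutions.
Total: 3 + 3 = 6.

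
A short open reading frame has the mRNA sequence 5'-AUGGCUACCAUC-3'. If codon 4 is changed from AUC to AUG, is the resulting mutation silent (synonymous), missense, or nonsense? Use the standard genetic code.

missense

Position 12 falls in codon 4: AUC → Ile.
After the substitution the codon is AUG → Met.
Ile ≠ Met, so this is a missense mutation.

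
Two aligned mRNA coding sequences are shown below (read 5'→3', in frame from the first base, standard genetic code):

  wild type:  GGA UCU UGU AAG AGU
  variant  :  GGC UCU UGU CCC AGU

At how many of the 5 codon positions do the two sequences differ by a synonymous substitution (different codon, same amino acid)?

Codon 1: GGA Gly / GGC Gly — synonymous.
Codon 2: UCU Ser / UCU Ser — identical.
Codon 3: UGU Cys / UGU Cys — identical.
Codon 4: AAG Lys / CCC Pro — nonsynonymous.
Codon 5: AGU Ser / AGU Ser — identical.
Synonymous differences: 1.

1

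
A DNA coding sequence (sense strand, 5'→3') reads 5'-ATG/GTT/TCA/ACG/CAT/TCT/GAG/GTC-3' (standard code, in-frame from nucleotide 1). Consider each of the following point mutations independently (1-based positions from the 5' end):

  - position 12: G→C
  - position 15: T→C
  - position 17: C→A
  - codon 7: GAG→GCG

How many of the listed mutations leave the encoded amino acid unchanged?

2

Codon 4: ACG (Thr) → ACC (Thr) — synonymous.
Codon 5: CAT (His) → CAC (His) — synonymous.
Codon 6: TCT (Ser) → TAT (Tyr) — missense.
Codon 7: GAG (Glu) → GCG (Ala) — missense.
Synonymous: 2 of 4.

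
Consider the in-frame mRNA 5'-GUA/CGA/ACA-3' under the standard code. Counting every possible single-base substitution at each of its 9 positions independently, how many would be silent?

Codon 1 (GUA, Val): 3 synonymous substitutions.
Codon 2 (CGA, Arg): 4 synonymous substitutions.
Codon 3 (ACA, Thr): 3 synonymous substitutions.
Total: 3 + 4 + 3 = 10.

10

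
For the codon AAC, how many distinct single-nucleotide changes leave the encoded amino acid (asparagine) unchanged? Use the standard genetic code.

1

Position 1: none → 0 synonymous.
Position 2: none → 0 synonymous.
Position 3: AAT → 1 synonymous.
Total: 0 + 0 + 1 = 1.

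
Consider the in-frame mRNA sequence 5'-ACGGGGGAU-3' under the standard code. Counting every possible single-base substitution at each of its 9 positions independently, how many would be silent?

Codon 1 (ACG, Thr): 3 synonymous substitutions.
Codon 2 (GGG, Gly): 3 synonymous substitutions.
Codon 3 (GAU, Asp): 1 synonymous substitution.
Total: 3 + 3 + 1 = 7.

7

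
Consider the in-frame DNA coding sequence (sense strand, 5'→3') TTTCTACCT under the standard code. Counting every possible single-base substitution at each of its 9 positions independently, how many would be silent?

8

Codon 1 (TTT, Phe): 1 synonymous substitution.
Codon 2 (CTA, Leu): 4 synonymous substitutions.
Codon 3 (CCT, Pro): 3 synonymous substitutions.
Total: 1 + 4 + 3 = 8.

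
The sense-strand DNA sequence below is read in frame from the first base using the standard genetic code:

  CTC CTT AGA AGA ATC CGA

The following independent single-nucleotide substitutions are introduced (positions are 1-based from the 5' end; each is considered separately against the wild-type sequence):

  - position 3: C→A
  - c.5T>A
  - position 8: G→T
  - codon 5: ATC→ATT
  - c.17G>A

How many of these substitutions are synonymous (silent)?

2

Codon 1: CTC (Leu) → CTA (Leu) — synonymous.
Codon 2: CTT (Leu) → CAT (His) — missense.
Codon 3: AGA (Arg) → ATA (Ile) — missense.
Codon 5: ATC (Ile) → ATT (Ile) — synonymous.
Codon 6: CGA (Arg) → CAA (Gln) — missense.
Synonymous: 2 of 5.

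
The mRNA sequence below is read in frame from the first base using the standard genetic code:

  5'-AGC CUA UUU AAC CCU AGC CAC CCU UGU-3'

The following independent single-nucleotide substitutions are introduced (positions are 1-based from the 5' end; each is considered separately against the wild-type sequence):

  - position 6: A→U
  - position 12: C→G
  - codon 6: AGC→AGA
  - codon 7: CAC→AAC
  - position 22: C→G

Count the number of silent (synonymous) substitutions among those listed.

Codon 2: CUA (Leu) → CUU (Leu) — synonymous.
Codon 4: AAC (Asn) → AAG (Lys) — missense.
Codon 6: AGC (Ser) → AGA (Arg) — missense.
Codon 7: CAC (His) → AAC (Asn) — missense.
Codon 8: CCU (Pro) → GCU (Ala) — missense.
Synonymous: 1 of 5.

1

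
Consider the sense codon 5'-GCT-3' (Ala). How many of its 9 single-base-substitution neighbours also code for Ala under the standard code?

3

Position 1: none → 0 synonymous.
Position 2: none → 0 synonymous.
Position 3: GCC, GCA, GCG → 3 synonymous.
Total: 0 + 0 + 3 = 3.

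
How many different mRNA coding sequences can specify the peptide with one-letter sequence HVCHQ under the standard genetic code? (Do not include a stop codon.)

His: 2 codons.
Val: 4 codons.
Cys: 2 codons.
His: 2 codons.
Gln: 2 codons.
2 × 4 × 2 × 2 × 2 = 64.

64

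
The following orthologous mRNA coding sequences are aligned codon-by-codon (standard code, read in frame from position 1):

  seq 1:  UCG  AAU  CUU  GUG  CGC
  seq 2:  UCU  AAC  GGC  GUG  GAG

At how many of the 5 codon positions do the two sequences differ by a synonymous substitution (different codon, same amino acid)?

2

Codon 1: UCG Ser / UCU Ser — synonymous.
Codon 2: AAU Asn / AAC Asn — synonymous.
Codon 3: CUU Leu / GGC Gly — nonsynonymous.
Codon 4: GUG Val / GUG Val — identical.
Codon 5: CGC Arg / GAG Glu — nonsynonymous.
Synonymous differences: 2.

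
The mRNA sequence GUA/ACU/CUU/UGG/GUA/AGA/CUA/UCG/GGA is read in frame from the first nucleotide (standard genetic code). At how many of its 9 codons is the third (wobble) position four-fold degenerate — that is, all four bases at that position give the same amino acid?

7

Codon 1 GUA (Val): third position 4-fold.
Codon 2 ACU (Thr): third position 4-fold.
Codon 3 CUU (Leu): third position 4-fold.
Codon 4 UGG (Trp): third position 1-fold.
Codon 5 GUA (Val): third position 4-fold.
Codon 6 AGA (Arg): third position 2-fold.
Codon 7 CUA (Leu): third position 4-fold.
Codon 8 UCG (Ser): third position 4-fold.
Codon 9 GGA (Gly): third position 4-fold.
Four-fold degenerate third positions: 7.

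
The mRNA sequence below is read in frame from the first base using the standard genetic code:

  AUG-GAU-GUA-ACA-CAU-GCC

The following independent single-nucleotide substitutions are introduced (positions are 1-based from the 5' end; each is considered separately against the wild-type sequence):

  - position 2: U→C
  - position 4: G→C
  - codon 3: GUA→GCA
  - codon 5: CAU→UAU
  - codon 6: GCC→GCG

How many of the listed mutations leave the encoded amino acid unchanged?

Codon 1: AUG (Met) → ACG (Thr) — missense.
Codon 2: GAU (Asp) → CAU (His) — missense.
Codon 3: GUA (Val) → GCA (Ala) — missense.
Codon 5: CAU (His) → UAU (Tyr) — missense.
Codon 6: GCC (Ala) → GCG (Ala) — synonymous.
Synonymous: 1 of 5.

1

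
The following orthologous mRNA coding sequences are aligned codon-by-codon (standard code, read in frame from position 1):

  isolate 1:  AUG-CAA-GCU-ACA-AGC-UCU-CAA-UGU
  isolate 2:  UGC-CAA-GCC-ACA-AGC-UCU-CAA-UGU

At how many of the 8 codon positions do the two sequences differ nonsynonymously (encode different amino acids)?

Codon 1: AUG Met / UGC Cys — nonsynonymous.
Codon 2: CAA Gln / CAA Gln — identical.
Codon 3: GCU Ala / GCC Ala — synonymous.
Codon 4: ACA Thr / ACA Thr — identical.
Codon 5: AGC Ser / AGC Ser — identical.
Codon 6: UCU Ser / UCU Ser — identical.
Codon 7: CAA Gln / CAA Gln — identical.
Codon 8: UGU Cys / UGU Cys — identical.
Nonsynonymous differences: 1.

1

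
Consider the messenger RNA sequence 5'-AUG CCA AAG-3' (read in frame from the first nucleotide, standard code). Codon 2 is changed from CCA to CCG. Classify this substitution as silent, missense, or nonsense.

silent

Position 6 falls in codon 2: CCA → Pro.
After the substitution the codon is CCG → Pro.
Both encode Pro, so the change is synonymous.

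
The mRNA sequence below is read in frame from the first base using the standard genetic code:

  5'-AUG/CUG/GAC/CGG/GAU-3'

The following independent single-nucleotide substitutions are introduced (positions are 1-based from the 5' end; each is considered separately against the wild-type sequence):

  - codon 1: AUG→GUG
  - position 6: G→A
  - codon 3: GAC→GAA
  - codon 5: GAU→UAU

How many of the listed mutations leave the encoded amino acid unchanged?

Codon 1: AUG (Met) → GUG (Val) — missense.
Codon 2: CUG (Leu) → CUA (Leu) — synonymous.
Codon 3: GAC (Asp) → GAA (Glu) — missense.
Codon 5: GAU (Asp) → UAU (Tyr) — missense.
Synonymous: 1 of 4.

1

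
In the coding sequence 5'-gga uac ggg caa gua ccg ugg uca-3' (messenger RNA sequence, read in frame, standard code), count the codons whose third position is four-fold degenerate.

5

Codon 1 GGA (Gly): third position 4-fold.
Codon 2 UAC (Tyr): third position 2-fold.
Codon 3 GGG (Gly): third position 4-fold.
Codon 4 CAA (Gln): third position 2-fold.
Codon 5 GUA (Val): third position 4-fold.
Codon 6 CCG (Pro): third position 4-fold.
Codon 7 UGG (Trp): third position 1-fold.
Codon 8 UCA (Ser): third position 4-fold.
Four-fold degenerate third positions: 5.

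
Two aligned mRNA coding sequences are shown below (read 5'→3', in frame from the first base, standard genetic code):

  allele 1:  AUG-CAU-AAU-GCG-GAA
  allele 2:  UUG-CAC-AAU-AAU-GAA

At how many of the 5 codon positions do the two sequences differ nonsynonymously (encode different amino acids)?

Codon 1: AUG Met / UUG Leu — nonsynonymous.
Codon 2: CAU His / CAC His — synonymous.
Codon 3: AAU Asn / AAU Asn — identical.
Codon 4: GCG Ala / AAU Asn — nonsynonymous.
Codon 5: GAA Glu / GAA Glu — identical.
Nonsynonymous differences: 2.

2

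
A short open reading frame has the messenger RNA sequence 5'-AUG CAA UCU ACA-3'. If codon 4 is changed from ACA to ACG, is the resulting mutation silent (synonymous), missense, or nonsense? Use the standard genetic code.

Position 12 falls in codon 4: ACA → Thr.
After the substitution the codon is ACG → Thr.
Both encode Thr, so the change is synonymous.

silent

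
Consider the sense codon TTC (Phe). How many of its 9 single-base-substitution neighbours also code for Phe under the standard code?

1

Position 1: none → 0 synonymous.
Position 2: none → 0 synonymous.
Position 3: TTT → 1 synonymous.
Total: 0 + 0 + 1 = 1.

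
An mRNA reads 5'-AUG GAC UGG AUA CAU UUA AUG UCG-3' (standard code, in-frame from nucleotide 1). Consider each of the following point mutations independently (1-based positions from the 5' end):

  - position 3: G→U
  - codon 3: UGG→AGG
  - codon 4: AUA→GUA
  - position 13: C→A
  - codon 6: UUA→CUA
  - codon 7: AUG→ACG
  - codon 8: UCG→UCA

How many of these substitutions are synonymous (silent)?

Codon 1: AUG (Met) → AUU (Ile) — missense.
Codon 3: UGG (Trp) → AGG (Arg) — missense.
Codon 4: AUA (Ile) → GUA (Val) — missense.
Codon 5: CAU (His) → AAU (Asn) — missense.
Codon 6: UUA (Leu) → CUA (Leu) — synonymous.
Codon 7: AUG (Met) → ACG (Thr) — missense.
Codon 8: UCG (Ser) → UCA (Ser) — synonymous.
Synonymous: 2 of 7.

2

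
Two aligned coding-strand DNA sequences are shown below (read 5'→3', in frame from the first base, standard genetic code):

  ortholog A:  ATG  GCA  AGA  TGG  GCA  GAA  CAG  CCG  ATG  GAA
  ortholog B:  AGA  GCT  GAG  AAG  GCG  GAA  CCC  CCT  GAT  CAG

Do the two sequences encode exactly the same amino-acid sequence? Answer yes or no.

Codon 1: ATG Met / AGA Arg — nonsynonymous.
Codon 2: GCA Ala / GCT Ala — synonymous.
Codon 3: AGA Arg / GAG Glu — nonsynonymous.
Codon 4: TGG Trp / AAG Lys — nonsynonymous.
Codon 5: GCA Ala / GCG Ala — synonymous.
Codon 6: GAA Glu / GAA Glu — identical.
Codon 7: CAG Gln / CCC Pro — nonsynonymous.
Codon 8: CCG Pro / CCT Pro — synonymous.
Codon 9: ATG Met / GAT Asp — nonsynonymous.
Codon 10: GAA Glu / CAG Gln — nonsynonymous.
Nonsynonymous differences: 6 → different protein.

no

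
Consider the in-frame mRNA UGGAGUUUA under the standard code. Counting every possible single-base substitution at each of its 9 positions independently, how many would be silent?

3

Codon 1 (UGG, Trp): 0 synonymous substitutions.
Codon 2 (AGU, Ser): 1 synonymous substitution.
Codon 3 (UUA, Leu): 2 synonymous substitutions.
Total: 0 + 1 + 2 = 3.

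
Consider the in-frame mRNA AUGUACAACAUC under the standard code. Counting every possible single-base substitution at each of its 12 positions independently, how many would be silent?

4

Codon 1 (AUG, Met): 0 synonymous substitutions.
Codon 2 (UAC, Tyr): 1 synonymous substitution.
Codon 3 (AAC, Asn): 1 synonymous substitution.
Codon 4 (AUC, Ile): 2 synonymous substitutions.
Total: 0 + 1 + 1 + 2 = 4.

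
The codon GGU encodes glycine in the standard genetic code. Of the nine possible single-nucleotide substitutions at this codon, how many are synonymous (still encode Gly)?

3

Position 1: none → 0 synonymous.
Position 2: none → 0 synonymous.
Position 3: GGC, GGA, GGG → 3 synonymous.
Total: 0 + 0 + 3 = 3.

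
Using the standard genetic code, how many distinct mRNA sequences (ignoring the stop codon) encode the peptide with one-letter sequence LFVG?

192

Leu: 6 codons.
Phe: 2 codons.
Val: 4 codons.
Gly: 4 codons.
6 × 2 × 4 × 4 = 192.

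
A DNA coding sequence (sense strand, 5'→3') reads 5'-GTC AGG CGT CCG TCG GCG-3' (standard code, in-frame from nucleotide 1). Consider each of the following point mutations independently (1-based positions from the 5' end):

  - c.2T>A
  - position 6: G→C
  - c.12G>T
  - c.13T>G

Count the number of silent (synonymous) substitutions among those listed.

Codon 1: GTC (Val) → GAC (Asp) — missense.
Codon 2: AGG (Arg) → AGC (Ser) — missense.
Codon 4: CCG (Pro) → CCT (Pro) — synonymous.
Codon 5: TCG (Ser) → GCG (Ala) — missense.
Synonymous: 1 of 4.

1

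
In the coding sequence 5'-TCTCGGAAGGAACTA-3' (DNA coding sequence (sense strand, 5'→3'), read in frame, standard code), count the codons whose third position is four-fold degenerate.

Codon 1 TCT (Ser): third position 4-fold.
Codon 2 CGG (Arg): third position 4-fold.
Codon 3 AAG (Lys): third position 2-fold.
Codon 4 GAA (Glu): third position 2-fold.
Codon 5 CTA (Leu): third position 4-fold.
Four-fold degenerate third positions: 3.

3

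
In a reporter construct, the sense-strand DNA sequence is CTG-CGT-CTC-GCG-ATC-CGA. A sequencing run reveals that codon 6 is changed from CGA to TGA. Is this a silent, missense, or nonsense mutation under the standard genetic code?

nonsense

Position 16 falls in codon 6: CGA → Arg.
After the substitution the codon is TGA → Stop.
The new codon is a stop codon, so this is a nonsense mutation.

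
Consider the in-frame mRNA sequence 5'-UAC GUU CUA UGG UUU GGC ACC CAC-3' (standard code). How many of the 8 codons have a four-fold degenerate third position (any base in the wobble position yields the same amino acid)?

Codon 1 UAC (Tyr): third position 2-fold.
Codon 2 GUU (Val): third position 4-fold.
Codon 3 CUA (Leu): third position 4-fold.
Codon 4 UGG (Trp): third position 1-fold.
Codon 5 UUU (Phe): third position 2-fold.
Codon 6 GGC (Gly): third position 4-fold.
Codon 7 ACC (Thr): third position 4-fold.
Codon 8 CAC (His): third position 2-fold.
Four-fold degenerate third positions: 4.

4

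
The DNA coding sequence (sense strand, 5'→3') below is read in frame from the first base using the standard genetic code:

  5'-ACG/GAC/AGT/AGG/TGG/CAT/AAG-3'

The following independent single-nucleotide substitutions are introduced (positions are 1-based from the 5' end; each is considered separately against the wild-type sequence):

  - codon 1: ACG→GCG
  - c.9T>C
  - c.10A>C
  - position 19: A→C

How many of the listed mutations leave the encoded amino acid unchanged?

2

Codon 1: ACG (Thr) → GCG (Ala) — missense.
Codon 3: AGT (Ser) → AGC (Ser) — synonymous.
Codon 4: AGG (Arg) → CGG (Arg) — synonymous.
Codon 7: AAG (Lys) → CAG (Gln) — missense.
Synonymous: 2 of 4.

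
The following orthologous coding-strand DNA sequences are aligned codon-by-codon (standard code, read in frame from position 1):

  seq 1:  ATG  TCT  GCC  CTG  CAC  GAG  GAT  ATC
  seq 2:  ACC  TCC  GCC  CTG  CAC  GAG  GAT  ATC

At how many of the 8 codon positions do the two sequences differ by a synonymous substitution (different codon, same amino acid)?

Codon 1: ATG Met / ACC Thr — nonsynonymous.
Codon 2: TCT Ser / TCC Ser — synonymous.
Codon 3: GCC Ala / GCC Ala — identical.
Codon 4: CTG Leu / CTG Leu — identical.
Codon 5: CAC His / CAC His — identical.
Codon 6: GAG Glu / GAG Glu — identical.
Codon 7: GAT Asp / GAT Asp — identical.
Codon 8: ATC Ile / ATC Ile — identical.
Synonymous differences: 1.

1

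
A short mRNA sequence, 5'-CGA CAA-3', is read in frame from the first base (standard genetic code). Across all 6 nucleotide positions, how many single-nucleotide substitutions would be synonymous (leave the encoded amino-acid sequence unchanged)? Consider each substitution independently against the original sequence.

Codon 1 (CGA, Arg): 4 synonymous substitutions.
Codon 2 (CAA, Gln): 1 synonymous substitution.
Total: 4 + 1 = 5.

5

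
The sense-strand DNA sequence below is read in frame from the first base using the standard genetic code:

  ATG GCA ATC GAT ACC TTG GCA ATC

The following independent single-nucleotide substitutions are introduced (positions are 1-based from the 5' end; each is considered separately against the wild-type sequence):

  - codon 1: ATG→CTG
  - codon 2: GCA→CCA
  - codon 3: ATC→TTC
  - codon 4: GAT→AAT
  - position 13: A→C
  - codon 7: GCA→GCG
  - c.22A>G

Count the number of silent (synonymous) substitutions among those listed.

1

Codon 1: ATG (Met) → CTG (Leu) — missense.
Codon 2: GCA (Ala) → CCA (Pro) — missense.
Codon 3: ATC (Ile) → TTC (Phe) — missense.
Codon 4: GAT (Asp) → AAT (Asn) — missense.
Codon 5: ACC (Thr) → CCC (Pro) — missense.
Codon 7: GCA (Ala) → GCG (Ala) — synonymous.
Codon 8: ATC (Ile) → GTC (Val) — missense.
Synonymous: 1 of 7.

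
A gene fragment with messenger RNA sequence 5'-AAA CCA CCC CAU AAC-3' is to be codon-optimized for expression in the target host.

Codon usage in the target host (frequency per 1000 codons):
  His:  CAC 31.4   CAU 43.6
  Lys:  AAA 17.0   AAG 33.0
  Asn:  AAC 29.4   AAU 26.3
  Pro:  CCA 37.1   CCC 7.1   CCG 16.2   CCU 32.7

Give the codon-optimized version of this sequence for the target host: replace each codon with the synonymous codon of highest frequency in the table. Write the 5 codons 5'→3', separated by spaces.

AAG CCA CCA CAU AAC

Codon 1 (Lys): best is AAG at 33.0.
Codon 2 (Pro): best is CCA at 37.1.
Codon 3 (Pro): best is CCA at 37.1.
Codon 4 (His): best is CAU at 43.6.
Codon 5 (Asn): best is AAC at 29.4.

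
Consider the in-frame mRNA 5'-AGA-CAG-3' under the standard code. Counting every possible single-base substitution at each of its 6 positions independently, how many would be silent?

Codon 1 (AGA, Arg): 2 synonymous substitutions.
Codon 2 (CAG, Gln): 1 synonymous substitution.
Total: 2 + 1 = 3.

3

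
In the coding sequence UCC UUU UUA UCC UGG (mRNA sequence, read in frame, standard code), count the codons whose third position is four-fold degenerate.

2

Codon 1 UCC (Ser): third position 4-fold.
Codon 2 UUU (Phe): third position 2-fold.
Codon 3 UUA (Leu): third position 2-fold.
Codon 4 UCC (Ser): third position 4-fold.
Codon 5 UGG (Trp): third position 1-fold.
Four-fold degenerate third positions: 2.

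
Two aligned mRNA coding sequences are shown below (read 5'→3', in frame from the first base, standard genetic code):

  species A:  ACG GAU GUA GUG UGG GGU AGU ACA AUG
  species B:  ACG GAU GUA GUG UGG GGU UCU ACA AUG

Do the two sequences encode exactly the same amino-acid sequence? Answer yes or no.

yes

Codon 1: ACG Thr / ACG Thr — identical.
Codon 2: GAU Asp / GAU Asp — identical.
Codon 3: GUA Val / GUA Val — identical.
Codon 4: GUG Val / GUG Val — identical.
Codon 5: UGG Trp / UGG Trp — identical.
Codon 6: GGU Gly / GGU Gly — identical.
Codon 7: AGU Ser / UCU Ser — synonymous.
Codon 8: ACA Thr / ACA Thr — identical.
Codon 9: AUG Met / AUG Met — identical.
Nonsynonymous differences: 0 → same protein.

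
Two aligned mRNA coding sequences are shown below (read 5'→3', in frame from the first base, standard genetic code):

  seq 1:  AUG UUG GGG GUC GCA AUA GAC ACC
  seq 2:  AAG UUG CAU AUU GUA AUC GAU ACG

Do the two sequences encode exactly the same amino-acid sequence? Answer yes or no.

Codon 1: AUG Met / AAG Lys — nonsynonymous.
Codon 2: UUG Leu / UUG Leu — identical.
Codon 3: GGG Gly / CAU His — nonsynonymous.
Codon 4: GUC Val / AUU Ile — nonsynonymous.
Codon 5: GCA Ala / GUA Val — nonsynonymous.
Codon 6: AUA Ile / AUC Ile — synonymous.
Codon 7: GAC Asp / GAU Asp — synonymous.
Codon 8: ACC Thr / ACG Thr — synonymous.
Nonsynonymous differences: 4 → different protein.

no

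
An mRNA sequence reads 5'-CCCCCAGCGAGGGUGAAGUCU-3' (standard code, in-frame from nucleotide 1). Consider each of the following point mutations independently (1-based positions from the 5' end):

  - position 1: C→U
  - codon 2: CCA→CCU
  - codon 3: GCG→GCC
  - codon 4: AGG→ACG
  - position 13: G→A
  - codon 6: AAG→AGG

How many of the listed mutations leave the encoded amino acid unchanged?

Codon 1: CCC (Pro) → UCC (Ser) — missense.
Codon 2: CCA (Pro) → CCU (Pro) — synonymous.
Codon 3: GCG (Ala) → GCC (Ala) — synonymous.
Codon 4: AGG (Arg) → ACG (Thr) — missense.
Codon 5: GUG (Val) → AUG (Met) — missense.
Codon 6: AAG (Lys) → AGG (Arg) — missense.
Synonymous: 2 of 6.

2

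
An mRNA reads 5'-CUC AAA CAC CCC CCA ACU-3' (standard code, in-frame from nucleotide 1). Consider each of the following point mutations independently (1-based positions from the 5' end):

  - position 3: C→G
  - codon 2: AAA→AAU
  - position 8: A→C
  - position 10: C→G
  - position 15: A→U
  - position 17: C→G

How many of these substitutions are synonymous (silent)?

2

Codon 1: CUC (Leu) → CUG (Leu) — synonymous.
Codon 2: AAA (Lys) → AAU (Asn) — missense.
Codon 3: CAC (His) → CCC (Pro) — missense.
Codon 4: CCC (Pro) → GCC (Ala) — missense.
Codon 5: CCA (Pro) → CCU (Pro) — synonymous.
Codon 6: ACU (Thr) → AGU (Ser) — missense.
Synonymous: 2 of 6.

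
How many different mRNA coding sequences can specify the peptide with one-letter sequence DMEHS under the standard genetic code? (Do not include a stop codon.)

48

Asp: 2 codons.
Met: 1 codon.
Glu: 2 codons.
His: 2 codons.
Ser: 6 codons.
2 × 1 × 2 × 2 × 6 = 48.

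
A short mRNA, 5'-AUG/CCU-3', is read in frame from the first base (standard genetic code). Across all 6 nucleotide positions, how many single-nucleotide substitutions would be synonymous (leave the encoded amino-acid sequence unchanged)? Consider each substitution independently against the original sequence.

Codon 1 (AUG, Met): 0 synonymous substitutions.
Codon 2 (CCU, Pro): 3 synonymous substitutions.
Total: 0 + 3 = 3.

3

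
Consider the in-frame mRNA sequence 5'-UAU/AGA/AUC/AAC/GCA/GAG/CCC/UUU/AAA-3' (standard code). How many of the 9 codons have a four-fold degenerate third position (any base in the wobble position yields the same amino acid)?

Codon 1 UAU (Tyr): third position 2-fold.
Codon 2 AGA (Arg): third position 2-fold.
Codon 3 AUC (Ile): third position 3-fold.
Codon 4 AAC (Asn): third position 2-fold.
Codon 5 GCA (Ala): third position 4-fold.
Codon 6 GAG (Glu): third position 2-fold.
Codon 7 CCC (Pro): third position 4-fold.
Codon 8 UUU (Phe): third position 2-fold.
Codon 9 AAA (Lys): third position 2-fold.
Four-fold degenerate third positions: 2.

2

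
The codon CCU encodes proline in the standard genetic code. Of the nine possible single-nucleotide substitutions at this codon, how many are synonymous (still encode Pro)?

Position 1: none → 0 synonymous.
Position 2: none → 0 synonymous.
Position 3: CCC, CCA, CCG → 3 synonymous.
Total: 0 + 0 + 3 = 3.

3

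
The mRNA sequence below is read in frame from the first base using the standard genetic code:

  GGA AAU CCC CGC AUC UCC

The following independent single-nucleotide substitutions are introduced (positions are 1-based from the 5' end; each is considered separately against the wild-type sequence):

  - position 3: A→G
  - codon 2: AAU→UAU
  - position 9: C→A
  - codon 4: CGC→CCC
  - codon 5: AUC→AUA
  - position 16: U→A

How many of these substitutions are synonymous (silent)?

Codon 1: GGA (Gly) → GGG (Gly) — synonymous.
Codon 2: AAU (Asn) → UAU (Tyr) — missense.
Codon 3: CCC (Pro) → CCA (Pro) — synonymous.
Codon 4: CGC (Arg) → CCC (Pro) — missense.
Codon 5: AUC (Ile) → AUA (Ile) — synonymous.
Codon 6: UCC (Ser) → ACC (Thr) — missense.
Synonymous: 3 of 6.

3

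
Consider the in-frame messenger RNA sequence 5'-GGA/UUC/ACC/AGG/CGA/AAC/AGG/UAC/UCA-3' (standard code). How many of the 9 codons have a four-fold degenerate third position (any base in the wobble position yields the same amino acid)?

4

Codon 1 GGA (Gly): third position 4-fold.
Codon 2 UUC (Phe): third position 2-fold.
Codon 3 ACC (Thr): third position 4-fold.
Codon 4 AGG (Arg): third position 2-fold.
Codon 5 CGA (Arg): third position 4-fold.
Codon 6 AAC (Asn): third position 2-fold.
Codon 7 AGG (Arg): third position 2-fold.
Codon 8 UAC (Tyr): third position 2-fold.
Codon 9 UCA (Ser): third position 4-fold.
Four-fold degenerate third positions: 4.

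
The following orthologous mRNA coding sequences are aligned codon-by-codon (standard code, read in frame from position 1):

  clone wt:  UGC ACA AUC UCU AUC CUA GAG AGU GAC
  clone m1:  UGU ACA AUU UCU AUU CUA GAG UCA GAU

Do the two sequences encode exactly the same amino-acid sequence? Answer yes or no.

Codon 1: UGC Cys / UGU Cys — synonymous.
Codon 2: ACA Thr / ACA Thr — identical.
Codon 3: AUC Ile / AUU Ile — synonymous.
Codon 4: UCU Ser / UCU Ser — identical.
Codon 5: AUC Ile / AUU Ile — synonymous.
Codon 6: CUA Leu / CUA Leu — identical.
Codon 7: GAG Glu / GAG Glu — identical.
Codon 8: AGU Ser / UCA Ser — synonymous.
Codon 9: GAC Asp / GAU Asp — synonymous.
Nonsynonymous differences: 0 → same protein.

yes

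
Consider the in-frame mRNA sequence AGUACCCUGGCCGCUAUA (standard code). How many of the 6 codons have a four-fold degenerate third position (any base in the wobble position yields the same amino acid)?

Codon 1 AGU (Ser): third position 2-fold.
Codon 2 ACC (Thr): third position 4-fold.
Codon 3 CUG (Leu): third position 4-fold.
Codon 4 GCC (Ala): third position 4-fold.
Codon 5 GCU (Ala): third position 4-fold.
Codon 6 AUA (Ile): third position 3-fold.
Four-fold degenerate third positions: 4.

4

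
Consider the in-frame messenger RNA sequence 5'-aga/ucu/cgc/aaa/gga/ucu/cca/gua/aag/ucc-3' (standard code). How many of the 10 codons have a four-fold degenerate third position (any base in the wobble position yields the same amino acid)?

7

Codon 1 AGA (Arg): third position 2-fold.
Codon 2 UCU (Ser): third position 4-fold.
Codon 3 CGC (Arg): third position 4-fold.
Codon 4 AAA (Lys): third position 2-fold.
Codon 5 GGA (Gly): third position 4-fold.
Codon 6 UCU (Ser): third position 4-fold.
Codon 7 CCA (Pro): third position 4-fold.
Codon 8 GUA (Val): third position 4-fold.
Codon 9 AAG (Lys): third position 2-fold.
Codon 10 UCC (Ser): third position 4-fold.
Four-fold degenerate third positions: 7.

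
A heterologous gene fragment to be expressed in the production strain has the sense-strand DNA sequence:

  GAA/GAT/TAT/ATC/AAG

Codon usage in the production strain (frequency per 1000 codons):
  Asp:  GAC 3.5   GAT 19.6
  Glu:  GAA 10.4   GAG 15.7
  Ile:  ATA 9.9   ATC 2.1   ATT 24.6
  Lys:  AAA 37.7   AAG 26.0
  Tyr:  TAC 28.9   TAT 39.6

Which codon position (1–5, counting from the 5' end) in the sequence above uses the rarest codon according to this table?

4

Codon 1 GAA (Glu): 10.4 per 1000.
Codon 2 GAT (Asp): 19.6 per 1000.
Codon 3 TAT (Tyr): 39.6 per 1000.
Codon 4 ATC (Ile): 2.1 per 1000.
Codon 5 AAG (Lys): 26.0 per 1000.
Lowest frequency is 2.1 at codon 4.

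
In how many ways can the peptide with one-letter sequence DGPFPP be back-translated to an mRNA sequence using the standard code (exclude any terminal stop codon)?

1024

Asp: 2 codons.
Gly: 4 codons.
Pro: 4 codons.
Phe: 2 codons.
Pro: 4 codons.
Pro: 4 codons.
2 × 4 × 4 × 2 × 4 × 4 = 1024.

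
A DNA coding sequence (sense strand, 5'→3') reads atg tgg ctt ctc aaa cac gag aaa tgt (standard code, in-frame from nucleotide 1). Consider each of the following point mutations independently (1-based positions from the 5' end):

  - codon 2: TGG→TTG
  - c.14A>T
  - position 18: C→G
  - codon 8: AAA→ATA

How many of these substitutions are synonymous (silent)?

0

Codon 2: TGG (Trp) → TTG (Leu) — missense.
Codon 5: AAA (Lys) → ATA (Ile) — missense.
Codon 6: CAC (His) → CAG (Gln) — missense.
Codon 8: AAA (Lys) → ATA (Ile) — missense.
Synonymous: 0 of 4.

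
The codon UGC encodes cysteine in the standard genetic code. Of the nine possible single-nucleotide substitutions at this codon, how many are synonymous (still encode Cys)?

1

Position 1: none → 0 synonymous.
Position 2: none → 0 synonymous.
Position 3: UGU → 1 synonymous.
Total: 0 + 0 + 1 = 1.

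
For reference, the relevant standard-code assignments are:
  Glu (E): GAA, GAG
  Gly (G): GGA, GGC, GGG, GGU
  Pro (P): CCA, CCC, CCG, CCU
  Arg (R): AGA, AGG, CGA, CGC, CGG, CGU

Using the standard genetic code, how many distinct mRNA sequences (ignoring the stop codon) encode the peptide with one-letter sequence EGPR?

Glu: 2 codons.
Gly: 4 codons.
Pro: 4 codons.
Arg: 6 codons.
2 × 4 × 4 × 6 = 192.

192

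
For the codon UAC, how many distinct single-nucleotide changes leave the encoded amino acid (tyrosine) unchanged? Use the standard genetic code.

Position 1: none → 0 synonymous.
Position 2: none → 0 synonymous.
Position 3: UAU → 1 synonymous.
Total: 0 + 0 + 1 = 1.

1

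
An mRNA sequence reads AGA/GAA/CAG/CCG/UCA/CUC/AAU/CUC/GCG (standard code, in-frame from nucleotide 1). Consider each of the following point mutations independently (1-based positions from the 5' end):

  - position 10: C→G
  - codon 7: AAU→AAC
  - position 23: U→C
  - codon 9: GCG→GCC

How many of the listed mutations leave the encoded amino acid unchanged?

Codon 4: CCG (Pro) → GCG (Ala) — missense.
Codon 7: AAU (Asn) → AAC (Asn) — synonymous.
Codon 8: CUC (Leu) → CCC (Pro) — missense.
Codon 9: GCG (Ala) → GCC (Ala) — synonymous.
Synonymous: 2 of 4.

2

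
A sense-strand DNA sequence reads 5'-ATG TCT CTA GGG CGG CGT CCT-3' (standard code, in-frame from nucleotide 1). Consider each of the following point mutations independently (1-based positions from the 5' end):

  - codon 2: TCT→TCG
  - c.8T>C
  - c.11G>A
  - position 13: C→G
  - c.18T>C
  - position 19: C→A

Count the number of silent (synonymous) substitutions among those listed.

Codon 2: TCT (Ser) → TCG (Ser) — synonymous.
Codon 3: CTA (Leu) → CCA (Pro) — missense.
Codon 4: GGG (Gly) → GAG (Glu) — missense.
Codon 5: CGG (Arg) → GGG (Gly) — missense.
Codon 6: CGT (Arg) → CGC (Arg) — synonymous.
Codon 7: CCT (Pro) → ACT (Thr) — missense.
Synonymous: 2 of 6.

2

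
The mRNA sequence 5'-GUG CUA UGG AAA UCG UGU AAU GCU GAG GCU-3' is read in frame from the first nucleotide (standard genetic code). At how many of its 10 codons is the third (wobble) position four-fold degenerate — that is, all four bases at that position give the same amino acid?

5

Codon 1 GUG (Val): third position 4-fold.
Codon 2 CUA (Leu): third position 4-fold.
Codon 3 UGG (Trp): third position 1-fold.
Codon 4 AAA (Lys): third position 2-fold.
Codon 5 UCG (Ser): third position 4-fold.
Codon 6 UGU (Cys): third position 2-fold.
Codon 7 AAU (Asn): third position 2-fold.
Codon 8 GCU (Ala): third position 4-fold.
Codon 9 GAG (Glu): third position 2-fold.
Codon 10 GCU (Ala): third position 4-fold.
Four-fold degenerate third positions: 5.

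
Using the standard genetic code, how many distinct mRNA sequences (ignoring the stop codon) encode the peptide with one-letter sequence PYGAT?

512

Pro: 4 codons.
Tyr: 2 codons.
Gly: 4 codons.
Ala: 4 codons.
Thr: 4 codons.
4 × 2 × 4 × 4 × 4 = 512.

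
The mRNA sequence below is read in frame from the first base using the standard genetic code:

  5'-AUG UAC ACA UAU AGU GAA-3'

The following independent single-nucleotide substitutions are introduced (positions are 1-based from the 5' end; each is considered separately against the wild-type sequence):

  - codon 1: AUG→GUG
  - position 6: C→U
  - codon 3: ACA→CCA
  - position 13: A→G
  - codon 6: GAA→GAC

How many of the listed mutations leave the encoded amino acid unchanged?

1

Codon 1: AUG (Met) → GUG (Val) — missense.
Codon 2: UAC (Tyr) → UAU (Tyr) — synonymous.
Codon 3: ACA (Thr) → CCA (Pro) — missense.
Codon 5: AGU (Ser) → GGU (Gly) — missense.
Codon 6: GAA (Glu) → GAC (Asp) — missense.
Synonymous: 1 of 5.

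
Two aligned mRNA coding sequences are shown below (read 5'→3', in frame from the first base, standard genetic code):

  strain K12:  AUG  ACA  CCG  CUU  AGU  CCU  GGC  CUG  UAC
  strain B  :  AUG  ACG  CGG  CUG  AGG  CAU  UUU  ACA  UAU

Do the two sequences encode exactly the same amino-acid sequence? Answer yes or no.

Codon 1: AUG Met / AUG Met — identical.
Codon 2: ACA Thr / ACG Thr — synonymous.
Codon 3: CCG Pro / CGG Arg — nonsynonymous.
Codon 4: CUU Leu / CUG Leu — synonymous.
Codon 5: AGU Ser / AGG Arg — nonsynonymous.
Codon 6: CCU Pro / CAU His — nonsynonymous.
Codon 7: GGC Gly / UUU Phe — nonsynonymous.
Codon 8: CUG Leu / ACA Thr — nonsynonymous.
Codon 9: UAC Tyr / UAU Tyr — synonymous.
Nonsynonymous differences: 5 → different protein.

no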